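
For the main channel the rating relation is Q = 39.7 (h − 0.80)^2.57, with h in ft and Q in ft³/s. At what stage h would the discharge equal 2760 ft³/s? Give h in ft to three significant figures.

6.01 ft

h − h₀ = (Q/C)^(1/b) = (2760/39.7)^(1/2.57) = 5.209 ft
h = 0.80 + 5.209 = 6.009 ft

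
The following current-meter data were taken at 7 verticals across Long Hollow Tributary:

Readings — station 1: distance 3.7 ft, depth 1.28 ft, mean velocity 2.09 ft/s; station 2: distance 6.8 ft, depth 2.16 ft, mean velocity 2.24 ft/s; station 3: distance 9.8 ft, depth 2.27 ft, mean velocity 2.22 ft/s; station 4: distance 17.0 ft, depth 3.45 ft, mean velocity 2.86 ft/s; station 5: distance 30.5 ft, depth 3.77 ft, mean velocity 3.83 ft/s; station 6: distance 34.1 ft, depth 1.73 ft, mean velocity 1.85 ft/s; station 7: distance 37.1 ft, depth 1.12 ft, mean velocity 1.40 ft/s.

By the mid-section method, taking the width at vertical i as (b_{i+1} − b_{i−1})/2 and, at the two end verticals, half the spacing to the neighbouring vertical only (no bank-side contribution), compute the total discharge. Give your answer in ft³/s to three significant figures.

w_1 = (6.8 − 3.7)/2 = 1.55 ft; q_1 = 2.09 × 1.28 × 1.55 = 4.147 ft³/s
w_2 = (9.8 − 3.7)/2 = 3.05 ft; q_2 = 2.24 × 2.16 × 3.05 = 14.76 ft³/s
w_3 = (17.0 − 6.8)/2 = 5.1 ft; q_3 = 2.22 × 2.27 × 5.1 = 25.70 ft³/s
w_4 = (30.5 − 9.8)/2 = 10.35 ft; q_4 = 2.86 × 3.45 × 10.35 = 102.1 ft³/s
w_5 = (34.1 − 17.0)/2 = 8.55 ft; q_5 = 3.83 × 3.77 × 8.55 = 123.5 ft³/s
w_6 = (37.1 − 30.5)/2 = 3.3 ft; q_6 = 1.85 × 1.73 × 3.3 = 10.56 ft³/s
w_7 = (37.1 − 34.1)/2 = 1.5 ft; q_7 = 1.40 × 1.12 × 1.5 = 2.352 ft³/s
Q = Σ qᵢ = 283.1 ft³/s

283 ft³/s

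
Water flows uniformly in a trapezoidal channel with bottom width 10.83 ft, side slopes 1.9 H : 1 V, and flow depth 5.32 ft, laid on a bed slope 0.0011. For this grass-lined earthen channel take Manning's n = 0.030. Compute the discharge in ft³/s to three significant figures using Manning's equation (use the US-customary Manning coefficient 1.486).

406 ft³/s

A = (b + z·y)·y = (10.83 + 1.9×5.32)×5.32 = 111.4 ft²
P = b + 2y√(1+z²) = 10.83 + 2×5.32×√(1+1.9²) = 33.68 ft
R = A/P = 111.4/33.68 = 3.308 ft
Q = (1.486/n)·A·R^(2/3)·S^(1/2) = (1.486/0.030) × 111.4 × 3.308^(2/3) × 0.0011^(1/2) = 406.3 ft³/s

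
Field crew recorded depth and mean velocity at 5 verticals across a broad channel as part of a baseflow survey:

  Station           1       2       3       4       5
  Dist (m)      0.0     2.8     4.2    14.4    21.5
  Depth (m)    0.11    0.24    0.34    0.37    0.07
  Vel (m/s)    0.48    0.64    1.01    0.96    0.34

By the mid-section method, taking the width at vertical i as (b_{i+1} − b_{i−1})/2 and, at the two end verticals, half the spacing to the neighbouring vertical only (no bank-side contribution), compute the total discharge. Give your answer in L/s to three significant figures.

5550 L/s

w_1 = (2.8 − 0.0)/2 = 1.4 m; q_1 = 0.48 × 0.11 × 1.4 = 0.07392 m³/s
w_2 = (4.2 − 0.0)/2 = 2.1 m; q_2 = 0.64 × 0.24 × 2.1 = 0.3226 m³/s
w_3 = (14.4 − 2.8)/2 = 5.8 m; q_3 = 1.01 × 0.34 × 5.8 = 1.992 m³/s
w_4 = (21.5 − 4.2)/2 = 8.65 m; q_4 = 0.96 × 0.37 × 8.65 = 3.072 m³/s
w_5 = (21.5 − 14.4)/2 = 3.55 m; q_5 = 0.34 × 0.07 × 3.55 = 0.08449 m³/s
Q = Σ qᵢ = 5.545 m³/s
= 5.545 × 1000 = 5545 L/s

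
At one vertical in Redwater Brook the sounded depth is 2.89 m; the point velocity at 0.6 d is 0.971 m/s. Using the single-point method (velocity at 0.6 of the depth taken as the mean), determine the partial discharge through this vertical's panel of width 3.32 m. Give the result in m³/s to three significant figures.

v̄ = v₀.₆ = 0.971 m/s
q = v̄ × d × w = 0.9710 × 2.89 × 3.32 = 9.317 m³/s

9.32 m³/s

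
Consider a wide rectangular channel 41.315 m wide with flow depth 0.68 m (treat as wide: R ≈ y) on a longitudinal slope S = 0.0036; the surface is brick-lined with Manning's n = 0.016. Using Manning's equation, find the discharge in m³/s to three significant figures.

81.5 m³/s

A = b·y = 41.315 × 0.68 = 28.09 m²
Wide channel: R ≈ y = 0.68 m
Q = (1/n)·A·R^(2/3)·S^(1/2) = (1/0.016) × 28.09 × 0.6800^(2/3) × 0.0036^(1/2) = 81.47 m³/s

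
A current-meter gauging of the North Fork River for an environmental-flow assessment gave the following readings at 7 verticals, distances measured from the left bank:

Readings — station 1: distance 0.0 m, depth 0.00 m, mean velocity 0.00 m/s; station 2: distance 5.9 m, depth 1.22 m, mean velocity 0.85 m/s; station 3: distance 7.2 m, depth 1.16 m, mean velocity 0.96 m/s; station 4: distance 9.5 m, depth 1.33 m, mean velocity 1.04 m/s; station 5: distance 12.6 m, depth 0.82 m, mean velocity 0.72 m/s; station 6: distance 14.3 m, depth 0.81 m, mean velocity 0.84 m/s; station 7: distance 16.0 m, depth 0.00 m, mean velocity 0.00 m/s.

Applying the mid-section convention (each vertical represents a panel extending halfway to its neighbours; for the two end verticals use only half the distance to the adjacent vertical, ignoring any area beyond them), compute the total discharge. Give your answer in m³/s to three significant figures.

w_2 = (7.2 − 0.0)/2 = 3.6 m; q_2 = 0.85 × 1.22 × 3.6 = 3.733 m³/s
w_3 = (9.5 − 5.9)/2 = 1.8 m; q_3 = 0.96 × 1.16 × 1.8 = 2.004 m³/s
w_4 = (12.6 − 7.2)/2 = 2.7 m; q_4 = 1.04 × 1.33 × 2.7 = 3.735 m³/s
w_5 = (14.3 − 9.5)/2 = 2.4 m; q_5 = 0.72 × 0.82 × 2.4 = 1.417 m³/s
w_6 = (16.0 − 12.6)/2 = 1.7 m; q_6 = 0.84 × 0.81 × 1.7 = 1.157 m³/s
Stations 1, 7 contribute zero (depth or velocity is 0).
Q = Σ qᵢ = 12.05 m³/s

12.0 m³/s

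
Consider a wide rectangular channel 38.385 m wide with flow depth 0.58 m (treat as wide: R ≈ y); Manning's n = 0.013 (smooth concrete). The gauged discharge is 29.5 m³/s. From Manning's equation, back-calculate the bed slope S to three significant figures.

0.000613

A = b·y = 38.385 × 0.58 = 22.26 m²
Wide channel: R ≈ y = 0.58 m
S = (Q·n / (1·A·R^(2/3)))² = (29.5×0.013 / (1×22.26×0.6955))² = 0.0006135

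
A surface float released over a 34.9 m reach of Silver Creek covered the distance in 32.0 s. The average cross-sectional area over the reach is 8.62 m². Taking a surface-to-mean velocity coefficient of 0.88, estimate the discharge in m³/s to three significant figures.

v_surface = L / t̄ = 34.9 / 32 = 1.091 m/s
v_mean = 0.88 × 1.091 = 0.9598 m/s
Q = A × v_mean = 8.62 × 0.9598 = 8.273 m³/s

8.27 m³/s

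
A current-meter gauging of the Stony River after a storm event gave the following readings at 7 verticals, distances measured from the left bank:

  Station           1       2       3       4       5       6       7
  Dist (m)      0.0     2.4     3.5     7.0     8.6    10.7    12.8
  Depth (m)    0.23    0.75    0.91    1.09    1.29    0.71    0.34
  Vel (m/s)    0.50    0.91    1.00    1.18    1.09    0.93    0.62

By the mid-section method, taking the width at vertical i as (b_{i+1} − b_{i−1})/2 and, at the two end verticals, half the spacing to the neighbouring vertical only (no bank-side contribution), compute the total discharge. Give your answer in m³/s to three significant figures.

10.9 m³/s

w_1 = (2.4 − 0.0)/2 = 1.2 m; q_1 = 0.50 × 0.23 × 1.2 = 0.1380 m³/s
w_2 = (3.5 − 0.0)/2 = 1.75 m; q_2 = 0.91 × 0.75 × 1.75 = 1.194 m³/s
w_3 = (7.0 − 2.4)/2 = 2.3 m; q_3 = 1.00 × 0.91 × 2.3 = 2.093 m³/s
w_4 = (8.6 − 3.5)/2 = 2.55 m; q_4 = 1.18 × 1.09 × 2.55 = 3.280 m³/s
w_5 = (10.7 − 7.0)/2 = 1.85 m; q_5 = 1.09 × 1.29 × 1.85 = 2.601 m³/s
w_6 = (12.8 − 8.6)/2 = 2.1 m; q_6 = 0.93 × 0.71 × 2.1 = 1.387 m³/s
w_7 = (12.8 − 10.7)/2 = 1.05 m; q_7 = 0.62 × 0.34 × 1.05 = 0.2213 m³/s
Q = Σ qᵢ = 10.91 m³/s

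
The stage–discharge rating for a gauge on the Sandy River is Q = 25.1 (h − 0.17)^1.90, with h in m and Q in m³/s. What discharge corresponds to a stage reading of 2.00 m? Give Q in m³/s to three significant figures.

79.1 m³/s

Q = 25.1 × (2.00 − 0.17)^1.90 = 25.1 × 1.83^1.90 = 79.13 m³/s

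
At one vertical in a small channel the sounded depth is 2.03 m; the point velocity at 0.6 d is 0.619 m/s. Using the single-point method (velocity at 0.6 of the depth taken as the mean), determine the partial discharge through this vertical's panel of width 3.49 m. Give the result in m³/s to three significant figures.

4.39 m³/s

v̄ = v₀.₆ = 0.619 m/s
q = v̄ × d × w = 0.6190 × 2.03 × 3.49 = 4.385 m³/s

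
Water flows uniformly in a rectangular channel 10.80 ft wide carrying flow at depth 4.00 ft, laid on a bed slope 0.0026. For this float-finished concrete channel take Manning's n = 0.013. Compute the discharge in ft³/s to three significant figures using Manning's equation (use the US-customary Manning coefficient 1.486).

438 ft³/s

A = b·y = 10.80 × 4.00 = 43.20 ft²
P = b + 2y = 10.80 + 2×4.00 = 18.80 ft
R = A/P = 43.20/18.80 = 2.298 ft
Q = (1.486/n)·A·R^(2/3)·S^(1/2) = (1.486/0.013) × 43.20 × 2.298^(2/3) × 0.0026^(1/2) = 438.5 ft³/s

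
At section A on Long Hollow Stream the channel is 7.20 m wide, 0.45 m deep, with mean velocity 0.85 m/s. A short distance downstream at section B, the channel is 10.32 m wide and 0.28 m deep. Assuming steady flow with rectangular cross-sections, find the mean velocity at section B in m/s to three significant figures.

Q = A₁V₁ = (7.20×0.45) × 0.85 = 2.754 m³/s
A₂ = 10.32 × 0.28 = 2.890 m²
V₂ = Q/A₂ = 2.754/2.890 = 0.9531 m/s

0.953 m/s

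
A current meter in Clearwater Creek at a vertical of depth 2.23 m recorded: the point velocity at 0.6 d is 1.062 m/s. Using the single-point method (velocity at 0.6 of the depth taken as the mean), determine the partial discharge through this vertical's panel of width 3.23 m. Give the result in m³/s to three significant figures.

v̄ = v₀.₆ = 1.062 m/s
q = v̄ × d × w = 1.062 × 2.23 × 3.23 = 7.649 m³/s

7.65 m³/s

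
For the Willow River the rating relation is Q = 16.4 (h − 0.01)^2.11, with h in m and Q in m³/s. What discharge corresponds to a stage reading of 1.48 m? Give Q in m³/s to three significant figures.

Q = 16.4 × (1.48 − 0.01)^2.11 = 16.4 × 1.47^2.11 = 36.97 m³/s

37.0 m³/s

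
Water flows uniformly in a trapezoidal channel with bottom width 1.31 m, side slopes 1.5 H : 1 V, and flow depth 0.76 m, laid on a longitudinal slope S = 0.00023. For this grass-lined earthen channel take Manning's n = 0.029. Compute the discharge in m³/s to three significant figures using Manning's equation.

0.580 m³/s

A = (b + z·y)·y = (1.31 + 1.5×0.76)×0.76 = 1.862 m²
P = b + 2y√(1+z²) = 1.31 + 2×0.76×√(1+1.5²) = 4.050 m
R = A/P = 1.862/4.050 = 0.4597 m
Q = (1/n)·A·R^(2/3)·S^(1/2) = (1/0.029) × 1.862 × 0.4597^(2/3) × 0.00023^(1/2) = 0.5800 m³/s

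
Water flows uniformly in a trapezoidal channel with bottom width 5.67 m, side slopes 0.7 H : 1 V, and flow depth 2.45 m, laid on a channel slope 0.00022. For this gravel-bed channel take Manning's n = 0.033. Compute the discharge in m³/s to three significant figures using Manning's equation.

A = (b + z·y)·y = (5.67 + 0.7×2.45)×2.45 = 18.09 m²
P = b + 2y√(1+z²) = 5.67 + 2×2.45×√(1+0.7²) = 11.65 m
R = A/P = 18.09/11.65 = 1.553 m
Q = (1/n)·A·R^(2/3)·S^(1/2) = (1/0.033) × 18.09 × 1.553^(2/3) × 0.00022^(1/2) = 10.91 m³/s

10.9 m³/s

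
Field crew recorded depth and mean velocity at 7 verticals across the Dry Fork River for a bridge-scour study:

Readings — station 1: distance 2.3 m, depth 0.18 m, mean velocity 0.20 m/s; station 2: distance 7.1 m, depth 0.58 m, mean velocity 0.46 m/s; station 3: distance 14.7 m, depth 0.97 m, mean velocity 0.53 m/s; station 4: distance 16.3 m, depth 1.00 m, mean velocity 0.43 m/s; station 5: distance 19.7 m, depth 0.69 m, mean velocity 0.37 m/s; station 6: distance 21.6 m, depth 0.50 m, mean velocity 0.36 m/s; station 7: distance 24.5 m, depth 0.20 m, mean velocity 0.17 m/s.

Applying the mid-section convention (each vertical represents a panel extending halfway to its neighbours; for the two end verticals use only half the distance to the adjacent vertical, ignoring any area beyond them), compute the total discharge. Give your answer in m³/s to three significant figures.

6.34 m³/s

w_1 = (7.1 − 2.3)/2 = 2.4 m; q_1 = 0.20 × 0.18 × 2.4 = 0.08640 m³/s
w_2 = (14.7 − 2.3)/2 = 6.2 m; q_2 = 0.46 × 0.58 × 6.2 = 1.654 m³/s
w_3 = (16.3 − 7.1)/2 = 4.6 m; q_3 = 0.53 × 0.97 × 4.6 = 2.365 m³/s
w_4 = (19.7 − 14.7)/2 = 2.5 m; q_4 = 0.43 × 1.00 × 2.5 = 1.075 m³/s
w_5 = (21.6 − 16.3)/2 = 2.65 m; q_5 = 0.37 × 0.69 × 2.65 = 0.6765 m³/s
w_6 = (24.5 − 19.7)/2 = 2.4 m; q_6 = 0.36 × 0.50 × 2.4 = 0.4320 m³/s
w_7 = (24.5 − 21.6)/2 = 1.45 m; q_7 = 0.17 × 0.20 × 1.45 = 0.04930 m³/s
Q = Σ qᵢ = 6.338 m³/s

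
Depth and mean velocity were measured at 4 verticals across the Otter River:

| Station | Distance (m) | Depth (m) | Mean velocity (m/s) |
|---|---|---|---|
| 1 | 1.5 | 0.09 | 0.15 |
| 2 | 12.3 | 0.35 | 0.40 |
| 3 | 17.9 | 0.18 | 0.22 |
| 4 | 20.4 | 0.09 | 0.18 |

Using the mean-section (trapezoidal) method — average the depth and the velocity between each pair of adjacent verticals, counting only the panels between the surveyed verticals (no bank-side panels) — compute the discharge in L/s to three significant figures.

1180 L/s

Panel 1-2: Δb = 10.8 m, d̄ = (0.09+0.35)/2 = 0.22, v̄ = (0.15+0.40)/2 = 0.275 → q = 10.8×0.22×0.275 = 0.6534 m³/s
Panel 2-3: Δb = 5.6 m, d̄ = (0.35+0.18)/2 = 0.265, v̄ = (0.40+0.22)/2 = 0.31 → q = 5.6×0.265×0.31 = 0.4600 m³/s
Panel 3-4: Δb = 2.5 m, d̄ = (0.18+0.09)/2 = 0.135, v̄ = (0.22+0.18)/2 = 0.2 → q = 2.5×0.135×0.2 = 0.06750 m³/s
Q = Σ q = 1.181 m³/s
= 1.181 × 1000 = 1181 L/s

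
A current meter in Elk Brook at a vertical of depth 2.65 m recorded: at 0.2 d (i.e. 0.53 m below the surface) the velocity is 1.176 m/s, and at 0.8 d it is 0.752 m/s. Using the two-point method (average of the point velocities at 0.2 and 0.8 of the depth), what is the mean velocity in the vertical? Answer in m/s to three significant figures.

0.964 m/s

v̄ = (1.176 + 0.752) / 2 = 0.9640 m/s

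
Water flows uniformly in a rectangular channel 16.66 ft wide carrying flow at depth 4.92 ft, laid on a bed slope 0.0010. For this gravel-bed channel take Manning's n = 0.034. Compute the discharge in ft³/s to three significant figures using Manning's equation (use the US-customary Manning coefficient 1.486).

240 ft³/s

A = b·y = 16.66 × 4.92 = 81.97 ft²
P = b + 2y = 16.66 + 2×4.92 = 26.50 ft
R = A/P = 81.97/26.50 = 3.093 ft
Q = (1.486/n)·A·R^(2/3)·S^(1/2) = (1.486/0.034) × 81.97 × 3.093^(2/3) × 0.0010^(1/2) = 240.5 ft³/s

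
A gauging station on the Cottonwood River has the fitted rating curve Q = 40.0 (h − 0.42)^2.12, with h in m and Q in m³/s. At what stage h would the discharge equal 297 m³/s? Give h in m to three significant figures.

h − h₀ = (Q/C)^(1/b) = (297/40.0)^(1/2.12) = 2.575 m
h = 0.42 + 2.575 = 2.995 m

2.99 m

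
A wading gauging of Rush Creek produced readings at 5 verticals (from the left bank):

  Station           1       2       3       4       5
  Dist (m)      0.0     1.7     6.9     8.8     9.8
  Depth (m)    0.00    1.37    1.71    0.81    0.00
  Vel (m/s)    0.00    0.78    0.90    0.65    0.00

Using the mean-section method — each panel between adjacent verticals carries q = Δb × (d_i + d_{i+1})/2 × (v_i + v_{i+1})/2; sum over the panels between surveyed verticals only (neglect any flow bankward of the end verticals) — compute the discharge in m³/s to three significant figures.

Panel 1-2: Δb = 1.7 m, d̄ = (0.00+1.37)/2 = 0.685, v̄ = (0.00+0.78)/2 = 0.39 → q = 1.7×0.685×0.39 = 0.4542 m³/s
Panel 2-3: Δb = 5.2 m, d̄ = (1.37+1.71)/2 = 1.54, v̄ = (0.78+0.90)/2 = 0.84 → q = 5.2×1.54×0.84 = 6.727 m³/s
Panel 3-4: Δb = 1.9 m, d̄ = (1.71+0.81)/2 = 1.26, v̄ = (0.90+0.65)/2 = 0.775 → q = 1.9×1.26×0.775 = 1.855 m³/s
Panel 4-5: Δb = 1 m, d̄ = (0.81+0.00)/2 = 0.405, v̄ = (0.65+0.00)/2 = 0.325 → q = 1×0.405×0.325 = 0.1316 m³/s
Q = Σ q = 9.168 m³/s

9.17 m³/s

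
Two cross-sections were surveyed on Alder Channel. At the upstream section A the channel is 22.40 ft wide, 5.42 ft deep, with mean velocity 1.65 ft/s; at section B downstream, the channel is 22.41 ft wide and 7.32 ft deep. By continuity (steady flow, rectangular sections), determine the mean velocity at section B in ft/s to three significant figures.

Q = A₁V₁ = (22.40×5.42) × 1.65 = 200.3 ft³/s
A₂ = 22.41 × 7.32 = 164.0 ft²
V₂ = Q/A₂ = 200.3/164.0 = 1.221 ft/s

1.22 ft/s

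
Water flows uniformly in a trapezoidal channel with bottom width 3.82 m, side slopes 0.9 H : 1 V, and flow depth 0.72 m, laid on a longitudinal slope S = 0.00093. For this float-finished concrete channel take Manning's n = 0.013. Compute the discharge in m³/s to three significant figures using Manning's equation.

A = (b + z·y)·y = (3.82 + 0.9×0.72)×0.72 = 3.217 m²
P = b + 2y√(1+z²) = 3.82 + 2×0.72×√(1+0.9²) = 5.757 m
R = A/P = 3.217/5.757 = 0.5588 m
Q = (1/n)·A·R^(2/3)·S^(1/2) = (1/0.013) × 3.217 × 0.5588^(2/3) × 0.00093^(1/2) = 5.119 m³/s

5.12 m³/s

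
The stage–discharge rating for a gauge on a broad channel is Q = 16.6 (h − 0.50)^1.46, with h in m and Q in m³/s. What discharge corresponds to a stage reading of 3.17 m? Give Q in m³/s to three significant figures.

Q = 16.6 × (3.17 − 0.50)^1.46 = 16.6 × 2.67^1.46 = 69.63 m³/s

69.6 m³/s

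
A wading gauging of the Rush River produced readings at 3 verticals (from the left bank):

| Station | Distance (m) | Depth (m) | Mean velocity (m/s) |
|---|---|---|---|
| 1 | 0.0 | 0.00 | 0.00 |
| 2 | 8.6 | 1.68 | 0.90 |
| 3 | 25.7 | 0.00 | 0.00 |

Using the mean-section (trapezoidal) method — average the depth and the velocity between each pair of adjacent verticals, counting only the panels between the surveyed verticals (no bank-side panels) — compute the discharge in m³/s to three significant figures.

Panel 1-2: Δb = 8.6 m, d̄ = (0.00+1.68)/2 = 0.84, v̄ = (0.00+0.90)/2 = 0.45 → q = 8.6×0.84×0.45 = 3.251 m³/s
Panel 2-3: Δb = 17.1 m, d̄ = (1.68+0.00)/2 = 0.84, v̄ = (0.90+0.00)/2 = 0.45 → q = 17.1×0.84×0.45 = 6.464 m³/s
Q = Σ q = 9.715 m³/s

9.71 m³/s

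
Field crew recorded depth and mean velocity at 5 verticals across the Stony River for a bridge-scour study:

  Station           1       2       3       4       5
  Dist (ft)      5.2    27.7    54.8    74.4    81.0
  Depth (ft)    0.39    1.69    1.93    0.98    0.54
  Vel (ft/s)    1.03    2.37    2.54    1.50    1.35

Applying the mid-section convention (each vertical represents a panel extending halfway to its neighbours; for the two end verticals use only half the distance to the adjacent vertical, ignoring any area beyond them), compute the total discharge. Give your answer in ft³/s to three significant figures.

w_1 = (27.7 − 5.2)/2 = 11.25 ft; q_1 = 1.03 × 0.39 × 11.25 = 4.519 ft³/s
w_2 = (54.8 − 5.2)/2 = 24.8 ft; q_2 = 2.37 × 1.69 × 24.8 = 99.33 ft³/s
w_3 = (74.4 − 27.7)/2 = 23.35 ft; q_3 = 2.54 × 1.93 × 23.35 = 114.5 ft³/s
w_4 = (81.0 − 54.8)/2 = 13.1 ft; q_4 = 1.50 × 0.98 × 13.1 = 19.26 ft³/s
w_5 = (81.0 − 74.4)/2 = 3.3 ft; q_5 = 1.35 × 0.54 × 3.3 = 2.406 ft³/s
Q = Σ qᵢ = 240.0 ft³/s

240 ft³/s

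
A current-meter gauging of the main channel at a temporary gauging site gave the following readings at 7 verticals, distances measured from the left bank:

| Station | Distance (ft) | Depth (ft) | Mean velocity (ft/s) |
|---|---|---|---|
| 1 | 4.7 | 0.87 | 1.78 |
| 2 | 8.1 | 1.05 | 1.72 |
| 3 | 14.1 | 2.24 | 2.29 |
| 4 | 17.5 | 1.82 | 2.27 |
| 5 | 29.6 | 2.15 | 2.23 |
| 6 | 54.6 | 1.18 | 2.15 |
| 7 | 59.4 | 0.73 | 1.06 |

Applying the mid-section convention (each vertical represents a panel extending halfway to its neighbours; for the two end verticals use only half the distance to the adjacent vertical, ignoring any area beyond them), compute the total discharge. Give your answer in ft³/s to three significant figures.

w_1 = (8.1 − 4.7)/2 = 1.7 ft; q_1 = 1.78 × 0.87 × 1.7 = 2.633 ft³/s
w_2 = (14.1 − 4.7)/2 = 4.7 ft; q_2 = 1.72 × 1.05 × 4.7 = 8.488 ft³/s
w_3 = (17.5 − 8.1)/2 = 4.7 ft; q_3 = 2.29 × 2.24 × 4.7 = 24.11 ft³/s
w_4 = (29.6 − 14.1)/2 = 7.75 ft; q_4 = 2.27 × 1.82 × 7.75 = 32.02 ft³/s
w_5 = (54.6 − 17.5)/2 = 18.55 ft; q_5 = 2.23 × 2.15 × 18.55 = 88.94 ft³/s
w_6 = (59.4 − 29.6)/2 = 14.9 ft; q_6 = 2.15 × 1.18 × 14.9 = 37.80 ft³/s
w_7 = (59.4 − 54.6)/2 = 2.4 ft; q_7 = 1.06 × 0.73 × 2.4 = 1.857 ft³/s
Q = Σ qᵢ = 195.8 ft³/s

196 ft³/s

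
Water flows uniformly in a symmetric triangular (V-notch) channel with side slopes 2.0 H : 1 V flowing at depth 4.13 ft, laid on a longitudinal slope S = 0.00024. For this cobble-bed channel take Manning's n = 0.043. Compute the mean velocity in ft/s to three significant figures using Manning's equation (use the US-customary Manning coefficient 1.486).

0.806 ft/s

A = z·y² = 2.0×4.13² = 34.11 ft²
P = 2y√(1+z²) = 2×4.13×√(1+2.0²) = 18.47 ft
R = A/P = 34.11/18.47 = 1.847 ft
Q = (1.486/n)·A·R^(2/3)·S^(1/2) = (1.486/0.043) × 34.11 × 1.847^(2/3) × 0.00024^(1/2) = 27.49 ft³/s
V = Q/A = 27.49/34.11 = 0.8059 ft/s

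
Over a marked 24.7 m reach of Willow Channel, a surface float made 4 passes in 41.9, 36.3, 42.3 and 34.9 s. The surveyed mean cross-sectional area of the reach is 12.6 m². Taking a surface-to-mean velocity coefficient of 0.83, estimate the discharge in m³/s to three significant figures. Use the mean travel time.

6.65 m³/s

t̄ = (41.9 + 36.3 + 42.3 + 34.9) / 4 = 38.85 s
v_surface = L / t̄ = 24.7 / 38.85 = 0.6358 m/s
v_mean = 0.83 × 0.6358 = 0.5277 m/s
Q = A × v_mean = 12.6 × 0.5277 = 6.649 m³/s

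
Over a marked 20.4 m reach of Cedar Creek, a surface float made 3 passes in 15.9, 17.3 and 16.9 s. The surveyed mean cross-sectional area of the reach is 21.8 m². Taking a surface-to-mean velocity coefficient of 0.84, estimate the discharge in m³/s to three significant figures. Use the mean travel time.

22.4 m³/s

t̄ = (15.9 + 17.3 + 16.9) / 3 = 16.7 s
v_surface = L / t̄ = 20.4 / 16.7 = 1.222 m/s
v_mean = 0.84 × 1.222 = 1.026 m/s
Q = A × v_mean = 21.8 × 1.026 = 22.37 m³/s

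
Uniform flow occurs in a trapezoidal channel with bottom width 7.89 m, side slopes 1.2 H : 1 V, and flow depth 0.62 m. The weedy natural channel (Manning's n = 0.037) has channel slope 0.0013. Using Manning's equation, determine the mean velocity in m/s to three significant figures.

A = (b + z·y)·y = (7.89 + 1.2×0.62)×0.62 = 5.353 m²
P = b + 2y√(1+z²) = 7.89 + 2×0.62×√(1+1.2²) = 9.827 m
R = A/P = 5.353/9.827 = 0.5447 m
Q = (1/n)·A·R^(2/3)·S^(1/2) = (1/0.037) × 5.353 × 0.5447^(2/3) × 0.0013^(1/2) = 3.479 m³/s
V = Q/A = 3.479/5.353 = 0.6500 m/s

0.650 m/s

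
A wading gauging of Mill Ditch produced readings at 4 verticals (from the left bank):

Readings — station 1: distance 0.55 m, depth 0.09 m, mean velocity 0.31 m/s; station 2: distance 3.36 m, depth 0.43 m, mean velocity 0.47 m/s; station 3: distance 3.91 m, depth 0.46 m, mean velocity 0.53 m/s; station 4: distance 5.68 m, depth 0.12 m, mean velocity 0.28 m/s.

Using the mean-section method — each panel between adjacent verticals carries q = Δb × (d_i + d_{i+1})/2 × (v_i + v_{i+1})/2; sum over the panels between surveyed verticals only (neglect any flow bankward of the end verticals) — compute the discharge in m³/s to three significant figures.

0.615 m³/s

Panel 1-2: Δb = 2.81 m, d̄ = (0.09+0.43)/2 = 0.26, v̄ = (0.31+0.47)/2 = 0.39 → q = 2.81×0.26×0.39 = 0.2849 m³/s
Panel 2-3: Δb = 0.55 m, d̄ = (0.43+0.46)/2 = 0.445, v̄ = (0.47+0.53)/2 = 0.5 → q = 0.55×0.445×0.5 = 0.1224 m³/s
Panel 3-4: Δb = 1.77 m, d̄ = (0.46+0.12)/2 = 0.29, v̄ = (0.53+0.28)/2 = 0.405 → q = 1.77×0.29×0.405 = 0.2079 m³/s
Q = Σ q = 0.6152 m³/s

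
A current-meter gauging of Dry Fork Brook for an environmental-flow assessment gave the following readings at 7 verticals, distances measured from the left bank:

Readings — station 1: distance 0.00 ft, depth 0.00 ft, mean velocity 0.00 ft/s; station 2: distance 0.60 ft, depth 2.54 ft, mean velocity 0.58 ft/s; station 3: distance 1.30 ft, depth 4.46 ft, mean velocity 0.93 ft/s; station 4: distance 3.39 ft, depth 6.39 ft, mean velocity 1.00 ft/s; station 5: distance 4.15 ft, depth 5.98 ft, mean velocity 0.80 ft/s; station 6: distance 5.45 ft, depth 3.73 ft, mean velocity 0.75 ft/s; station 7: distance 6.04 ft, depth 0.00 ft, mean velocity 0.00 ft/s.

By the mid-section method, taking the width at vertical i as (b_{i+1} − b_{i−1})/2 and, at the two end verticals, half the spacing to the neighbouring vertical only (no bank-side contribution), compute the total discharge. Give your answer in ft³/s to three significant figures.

w_2 = (1.30 − 0.00)/2 = 0.65 ft; q_2 = 0.58 × 2.54 × 0.65 = 0.9576 ft³/s
w_3 = (3.39 − 0.60)/2 = 1.395 ft; q_3 = 0.93 × 4.46 × 1.395 = 5.786 ft³/s
w_4 = (4.15 − 1.30)/2 = 1.425 ft; q_4 = 1.00 × 6.39 × 1.425 = 9.106 ft³/s
w_5 = (5.45 − 3.39)/2 = 1.03 ft; q_5 = 0.80 × 5.98 × 1.03 = 4.928 ft³/s
w_6 = (6.04 − 4.15)/2 = 0.945 ft; q_6 = 0.75 × 3.73 × 0.945 = 2.644 ft³/s
Stations 1, 7 contribute zero (depth or velocity is 0).
Q = Σ qᵢ = 23.42 ft³/s

23.4 ft³/s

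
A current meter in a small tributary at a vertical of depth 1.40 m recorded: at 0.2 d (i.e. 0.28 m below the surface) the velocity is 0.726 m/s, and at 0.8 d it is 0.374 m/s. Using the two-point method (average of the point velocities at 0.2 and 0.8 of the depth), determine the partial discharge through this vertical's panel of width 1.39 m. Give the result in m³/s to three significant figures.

1.07 m³/s

v̄ = (0.726 + 0.374) / 2 = 0.5500 m/s
q = v̄ × d × w = 0.5500 × 1.40 × 1.39 = 1.070 m³/s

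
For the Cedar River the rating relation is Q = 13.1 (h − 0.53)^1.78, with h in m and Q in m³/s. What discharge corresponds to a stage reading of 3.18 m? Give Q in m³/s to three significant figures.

74.2 m³/s

Q = 13.1 × (3.18 − 0.53)^1.78 = 13.1 × 2.65^1.78 = 74.24 m³/s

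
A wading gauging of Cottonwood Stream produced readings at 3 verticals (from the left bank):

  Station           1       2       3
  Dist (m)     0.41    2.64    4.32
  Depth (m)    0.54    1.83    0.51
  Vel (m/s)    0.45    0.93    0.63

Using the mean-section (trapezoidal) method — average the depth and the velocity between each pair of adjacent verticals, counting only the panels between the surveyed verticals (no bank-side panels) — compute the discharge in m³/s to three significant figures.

3.36 m³/s

Panel 1-2: Δb = 2.23 m, d̄ = (0.54+1.83)/2 = 1.185, v̄ = (0.45+0.93)/2 = 0.69 → q = 2.23×1.185×0.69 = 1.823 m³/s
Panel 2-3: Δb = 1.68 m, d̄ = (1.83+0.51)/2 = 1.17, v̄ = (0.93+0.63)/2 = 0.78 → q = 1.68×1.17×0.78 = 1.533 m³/s
Q = Σ q = 3.357 m³/s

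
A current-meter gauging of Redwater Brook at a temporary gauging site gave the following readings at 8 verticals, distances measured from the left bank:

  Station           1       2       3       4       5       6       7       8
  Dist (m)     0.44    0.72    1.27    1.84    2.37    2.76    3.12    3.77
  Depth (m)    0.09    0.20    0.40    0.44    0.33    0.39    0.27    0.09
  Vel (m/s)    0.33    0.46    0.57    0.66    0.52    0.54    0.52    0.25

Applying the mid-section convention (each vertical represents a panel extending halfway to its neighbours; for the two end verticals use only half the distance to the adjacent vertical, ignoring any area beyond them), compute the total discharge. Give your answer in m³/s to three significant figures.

w_1 = (0.72 − 0.44)/2 = 0.14 m; q_1 = 0.33 × 0.09 × 0.14 = 0.004158 m³/s
w_2 = (1.27 − 0.44)/2 = 0.415 m; q_2 = 0.46 × 0.20 × 0.415 = 0.03818 m³/s
w_3 = (1.84 − 0.72)/2 = 0.56 m; q_3 = 0.57 × 0.40 × 0.56 = 0.1277 m³/s
w_4 = (2.37 − 1.27)/2 = 0.55 m; q_4 = 0.66 × 0.44 × 0.55 = 0.1597 m³/s
w_5 = (2.76 − 1.84)/2 = 0.46 m; q_5 = 0.52 × 0.33 × 0.46 = 0.07894 m³/s
w_6 = (3.12 − 2.37)/2 = 0.375 m; q_6 = 0.54 × 0.39 × 0.375 = 0.07898 m³/s
w_7 = (3.77 − 2.76)/2 = 0.505 m; q_7 = 0.52 × 0.27 × 0.505 = 0.07090 m³/s
w_8 = (3.77 − 3.12)/2 = 0.325 m; q_8 = 0.25 × 0.09 × 0.325 = 0.007313 m³/s
Q = Σ qᵢ = 0.5659 m³/s

0.566 m³/s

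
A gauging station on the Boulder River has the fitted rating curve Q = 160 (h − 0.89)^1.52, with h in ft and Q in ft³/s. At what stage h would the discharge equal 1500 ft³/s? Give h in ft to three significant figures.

h − h₀ = (Q/C)^(1/b) = (1500/160)^(1/1.52) = 4.360 ft
h = 0.89 + 4.360 = 5.250 ft

5.25 ft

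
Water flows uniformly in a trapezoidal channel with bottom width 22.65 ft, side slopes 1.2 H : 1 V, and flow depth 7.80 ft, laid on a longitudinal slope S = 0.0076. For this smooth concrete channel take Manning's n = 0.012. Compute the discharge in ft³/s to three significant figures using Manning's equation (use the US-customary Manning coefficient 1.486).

8200 ft³/s

A = (b + z·y)·y = (22.65 + 1.2×7.80)×7.80 = 249.7 ft²
P = b + 2y√(1+z²) = 22.65 + 2×7.80×√(1+1.2²) = 47.02 ft
R = A/P = 249.7/47.02 = 5.310 ft
Q = (1.486/n)·A·R^(2/3)·S^(1/2) = (1.486/0.012) × 249.7 × 5.310^(2/3) × 0.0076^(1/2) = 8204 ft³/s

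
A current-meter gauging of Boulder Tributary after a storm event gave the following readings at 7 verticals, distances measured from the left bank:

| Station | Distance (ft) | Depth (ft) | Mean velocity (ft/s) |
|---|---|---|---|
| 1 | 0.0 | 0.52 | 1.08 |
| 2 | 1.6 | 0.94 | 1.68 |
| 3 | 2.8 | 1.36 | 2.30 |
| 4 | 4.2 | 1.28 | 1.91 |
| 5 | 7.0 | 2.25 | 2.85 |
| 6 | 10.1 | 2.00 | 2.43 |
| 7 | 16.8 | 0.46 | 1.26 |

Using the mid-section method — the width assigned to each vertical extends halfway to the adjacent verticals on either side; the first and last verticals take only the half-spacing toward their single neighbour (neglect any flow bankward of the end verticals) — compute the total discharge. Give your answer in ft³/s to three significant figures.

56.5 ft³/s

w_1 = (1.6 − 0.0)/2 = 0.8 ft; q_1 = 1.08 × 0.52 × 0.8 = 0.4493 ft³/s
w_2 = (2.8 − 0.0)/2 = 1.4 ft; q_2 = 1.68 × 0.94 × 1.4 = 2.211 ft³/s
w_3 = (4.2 − 1.6)/2 = 1.3 ft; q_3 = 2.30 × 1.36 × 1.3 = 4.066 ft³/s
w_4 = (7.0 − 2.8)/2 = 2.1 ft; q_4 = 1.91 × 1.28 × 2.1 = 5.134 ft³/s
w_5 = (10.1 − 4.2)/2 = 2.95 ft; q_5 = 2.85 × 2.25 × 2.95 = 18.92 ft³/s
w_6 = (16.8 − 7.0)/2 = 4.9 ft; q_6 = 2.43 × 2.00 × 4.9 = 23.81 ft³/s
w_7 = (16.8 − 10.1)/2 = 3.35 ft; q_7 = 1.26 × 0.46 × 3.35 = 1.942 ft³/s
Q = Σ qᵢ = 56.53 ft³/s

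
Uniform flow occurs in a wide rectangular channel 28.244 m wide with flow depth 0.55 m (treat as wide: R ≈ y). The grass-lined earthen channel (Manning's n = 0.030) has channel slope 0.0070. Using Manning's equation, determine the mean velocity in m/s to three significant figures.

A = b·y = 28.244 × 0.55 = 15.53 m²
Wide channel: R ≈ y = 0.55 m
Q = (1/n)·A·R^(2/3)·S^(1/2) = (1/0.030) × 15.53 × 0.5500^(2/3) × 0.0070^(1/2) = 29.08 m³/s
V = Q/A = 29.08/15.53 = 1.872 m/s

1.87 m/s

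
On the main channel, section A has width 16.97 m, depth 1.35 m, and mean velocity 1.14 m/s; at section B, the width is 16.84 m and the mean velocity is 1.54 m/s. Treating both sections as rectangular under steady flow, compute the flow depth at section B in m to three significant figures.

Q = A₁V₁ = (16.97×1.35) × 1.14 = 26.12 m³/s
d₂ = Q/(b₂ V₂) = 26.12/(16.84×1.54) = 1.007 m

1.01 m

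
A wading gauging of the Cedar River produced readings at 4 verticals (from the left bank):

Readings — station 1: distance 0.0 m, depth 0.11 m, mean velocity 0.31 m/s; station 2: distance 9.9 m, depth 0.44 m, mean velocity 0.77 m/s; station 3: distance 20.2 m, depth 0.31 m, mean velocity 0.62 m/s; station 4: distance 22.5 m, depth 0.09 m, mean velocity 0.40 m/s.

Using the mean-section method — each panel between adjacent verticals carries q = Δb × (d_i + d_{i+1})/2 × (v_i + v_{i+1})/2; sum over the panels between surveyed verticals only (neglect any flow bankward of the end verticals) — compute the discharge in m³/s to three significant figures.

Panel 1-2: Δb = 9.9 m, d̄ = (0.11+0.44)/2 = 0.275, v̄ = (0.31+0.77)/2 = 0.54 → q = 9.9×0.275×0.54 = 1.470 m³/s
Panel 2-3: Δb = 10.3 m, d̄ = (0.44+0.31)/2 = 0.375, v̄ = (0.77+0.62)/2 = 0.695 → q = 10.3×0.375×0.695 = 2.684 m³/s
Panel 3-4: Δb = 2.3 m, d̄ = (0.31+0.09)/2 = 0.2, v̄ = (0.62+0.40)/2 = 0.51 → q = 2.3×0.2×0.51 = 0.2346 m³/s
Q = Σ q = 4.389 m³/s

4.39 m³/s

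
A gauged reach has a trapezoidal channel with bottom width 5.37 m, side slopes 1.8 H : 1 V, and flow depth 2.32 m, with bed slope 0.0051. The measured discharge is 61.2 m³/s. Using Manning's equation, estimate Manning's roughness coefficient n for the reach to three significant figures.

A = (b + z·y)·y = (5.37 + 1.8×2.32)×2.32 = 22.15 m²
P = b + 2y√(1+z²) = 5.37 + 2×2.32×√(1+1.8²) = 14.92 m
R = A/P = 22.15/14.92 = 1.484 m
n = (1/Q)·A·R^(2/3)·S^(1/2) = (1/61.2) × 22.15 × 1.301 × 0.07141 = 0.03362

0.0336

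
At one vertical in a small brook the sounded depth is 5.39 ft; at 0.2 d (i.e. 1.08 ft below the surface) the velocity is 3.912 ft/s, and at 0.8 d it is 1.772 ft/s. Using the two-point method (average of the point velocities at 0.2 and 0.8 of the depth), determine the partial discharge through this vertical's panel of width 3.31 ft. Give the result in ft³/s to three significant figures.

v̄ = (3.912 + 1.772) / 2 = 2.842 ft/s
q = v̄ × d × w = 2.842 × 5.39 × 3.31 = 50.70 ft³/s

50.7 ft³/s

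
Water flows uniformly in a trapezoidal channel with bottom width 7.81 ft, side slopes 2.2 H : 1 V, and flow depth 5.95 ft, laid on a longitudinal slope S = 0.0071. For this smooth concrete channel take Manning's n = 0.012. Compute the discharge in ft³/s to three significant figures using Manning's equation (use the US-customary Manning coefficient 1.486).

2930 ft³/s

A = (b + z·y)·y = (7.81 + 2.2×5.95)×5.95 = 124.4 ft²
P = b + 2y√(1+z²) = 7.81 + 2×5.95×√(1+2.2²) = 36.57 ft
R = A/P = 124.4/36.57 = 3.401 ft
Q = (1.486/n)·A·R^(2/3)·S^(1/2) = (1.486/0.012) × 124.4 × 3.401^(2/3) × 0.0071^(1/2) = 2934 ft³/s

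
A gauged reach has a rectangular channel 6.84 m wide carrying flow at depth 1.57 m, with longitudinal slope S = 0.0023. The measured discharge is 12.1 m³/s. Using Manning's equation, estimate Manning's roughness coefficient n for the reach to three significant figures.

A = b·y = 6.84 × 1.57 = 10.74 m²
P = b + 2y = 6.84 + 2×1.57 = 9.980 m
R = A/P = 10.74/9.980 = 1.076 m
n = (1/Q)·A·R^(2/3)·S^(1/2) = (1/12.1) × 10.74 × 1.050 × 0.04796 = 0.04469

0.0447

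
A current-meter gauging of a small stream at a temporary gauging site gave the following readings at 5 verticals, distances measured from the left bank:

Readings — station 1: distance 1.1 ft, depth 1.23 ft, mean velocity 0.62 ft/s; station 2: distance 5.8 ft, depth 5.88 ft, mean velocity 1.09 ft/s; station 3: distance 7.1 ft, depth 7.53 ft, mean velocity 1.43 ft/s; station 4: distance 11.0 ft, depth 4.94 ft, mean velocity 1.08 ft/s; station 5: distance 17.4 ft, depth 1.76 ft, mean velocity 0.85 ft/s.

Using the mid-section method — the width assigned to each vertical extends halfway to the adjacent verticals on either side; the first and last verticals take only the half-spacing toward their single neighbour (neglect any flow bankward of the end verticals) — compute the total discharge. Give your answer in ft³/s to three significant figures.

w_1 = (5.8 − 1.1)/2 = 2.35 ft; q_1 = 0.62 × 1.23 × 2.35 = 1.792 ft³/s
w_2 = (7.1 − 1.1)/2 = 3 ft; q_2 = 1.09 × 5.88 × 3 = 19.23 ft³/s
w_3 = (11.0 − 5.8)/2 = 2.6 ft; q_3 = 1.43 × 7.53 × 2.6 = 28.00 ft³/s
w_4 = (17.4 − 7.1)/2 = 5.15 ft; q_4 = 1.08 × 4.94 × 5.15 = 27.48 ft³/s
w_5 = (17.4 − 11.0)/2 = 3.2 ft; q_5 = 0.85 × 1.76 × 3.2 = 4.787 ft³/s
Q = Σ qᵢ = 81.28 ft³/s

81.3 ft³/s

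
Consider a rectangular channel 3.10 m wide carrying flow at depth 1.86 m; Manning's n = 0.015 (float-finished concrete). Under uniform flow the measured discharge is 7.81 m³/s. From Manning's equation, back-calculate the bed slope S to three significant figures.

0.000516

A = b·y = 3.10 × 1.86 = 5.766 m²
P = b + 2y = 3.10 + 2×1.86 = 6.820 m
R = A/P = 5.766/6.820 = 0.8455 m
S = (Q·n / (1·A·R^(2/3)))² = (7.81×0.015 / (1×5.766×0.8941))² = 0.0005164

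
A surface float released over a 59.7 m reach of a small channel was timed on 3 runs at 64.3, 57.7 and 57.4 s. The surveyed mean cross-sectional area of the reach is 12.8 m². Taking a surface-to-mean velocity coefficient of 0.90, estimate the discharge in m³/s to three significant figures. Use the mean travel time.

t̄ = (64.3 + 57.7 + 57.4) / 3 = 59.8 s
v_surface = L / t̄ = 59.7 / 59.8 = 0.9983 m/s
v_mean = 0.90 × 0.9983 = 0.8985 m/s
Q = A × v_mean = 12.8 × 0.8985 = 11.50 m³/s

11.5 m³/s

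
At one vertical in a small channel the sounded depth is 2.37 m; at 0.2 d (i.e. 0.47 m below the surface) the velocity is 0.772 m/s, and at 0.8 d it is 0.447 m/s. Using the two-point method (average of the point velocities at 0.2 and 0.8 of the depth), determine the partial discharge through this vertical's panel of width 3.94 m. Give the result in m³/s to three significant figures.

5.69 m³/s

v̄ = (0.772 + 0.447) / 2 = 0.6095 m/s
q = v̄ × d × w = 0.6095 × 2.37 × 3.94 = 5.691 m³/s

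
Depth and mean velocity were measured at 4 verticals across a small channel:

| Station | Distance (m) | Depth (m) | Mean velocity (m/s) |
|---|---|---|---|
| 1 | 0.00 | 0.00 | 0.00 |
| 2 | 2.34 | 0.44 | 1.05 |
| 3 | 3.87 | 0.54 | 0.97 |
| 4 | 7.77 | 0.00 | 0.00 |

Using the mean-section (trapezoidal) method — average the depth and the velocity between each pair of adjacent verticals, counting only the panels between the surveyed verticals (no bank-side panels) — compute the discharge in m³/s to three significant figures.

1.54 m³/s

Panel 1-2: Δb = 2.34 m, d̄ = (0.00+0.44)/2 = 0.22, v̄ = (0.00+1.05)/2 = 0.525 → q = 2.34×0.22×0.525 = 0.2703 m³/s
Panel 2-3: Δb = 1.53 m, d̄ = (0.44+0.54)/2 = 0.49, v̄ = (1.05+0.97)/2 = 1.01 → q = 1.53×0.49×1.01 = 0.7572 m³/s
Panel 3-4: Δb = 3.9 m, d̄ = (0.54+0.00)/2 = 0.27, v̄ = (0.97+0.00)/2 = 0.485 → q = 3.9×0.27×0.485 = 0.5107 m³/s
Q = Σ q = 1.538 m³/s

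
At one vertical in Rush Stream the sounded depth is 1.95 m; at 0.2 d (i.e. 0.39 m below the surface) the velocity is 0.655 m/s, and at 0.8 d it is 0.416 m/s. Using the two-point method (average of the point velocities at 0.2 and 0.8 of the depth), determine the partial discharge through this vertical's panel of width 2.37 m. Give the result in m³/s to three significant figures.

2.47 m³/s

v̄ = (0.655 + 0.416) / 2 = 0.5355 m/s
q = v̄ × d × w = 0.5355 × 1.95 × 2.37 = 2.475 m³/s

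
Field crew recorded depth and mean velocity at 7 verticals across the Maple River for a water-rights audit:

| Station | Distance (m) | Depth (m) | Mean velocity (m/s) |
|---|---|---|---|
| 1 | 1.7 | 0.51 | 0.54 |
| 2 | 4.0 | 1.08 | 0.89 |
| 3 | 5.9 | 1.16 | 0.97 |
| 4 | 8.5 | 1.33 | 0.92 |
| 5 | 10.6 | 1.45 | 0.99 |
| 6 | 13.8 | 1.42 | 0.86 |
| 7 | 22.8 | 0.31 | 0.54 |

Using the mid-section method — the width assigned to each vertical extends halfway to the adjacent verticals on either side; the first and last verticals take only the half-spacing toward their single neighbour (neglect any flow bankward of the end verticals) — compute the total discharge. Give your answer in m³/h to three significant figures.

w_1 = (4.0 − 1.7)/2 = 1.15 m; q_1 = 0.54 × 0.51 × 1.15 = 0.3167 m³/s
w_2 = (5.9 − 1.7)/2 = 2.1 m; q_2 = 0.89 × 1.08 × 2.1 = 2.019 m³/s
w_3 = (8.5 − 4.0)/2 = 2.25 m; q_3 = 0.97 × 1.16 × 2.25 = 2.532 m³/s
w_4 = (10.6 − 5.9)/2 = 2.35 m; q_4 = 0.92 × 1.33 × 2.35 = 2.875 m³/s
w_5 = (13.8 − 8.5)/2 = 2.65 m; q_5 = 0.99 × 1.45 × 2.65 = 3.804 m³/s
w_6 = (22.8 − 10.6)/2 = 6.1 m; q_6 = 0.86 × 1.42 × 6.1 = 7.449 m³/s
w_7 = (22.8 − 13.8)/2 = 4.5 m; q_7 = 0.54 × 0.31 × 4.5 = 0.7533 m³/s
Q = Σ qᵢ = 19.75 m³/s
= 19.75 × 3600 = 71100 m³/h

71100 m³/h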